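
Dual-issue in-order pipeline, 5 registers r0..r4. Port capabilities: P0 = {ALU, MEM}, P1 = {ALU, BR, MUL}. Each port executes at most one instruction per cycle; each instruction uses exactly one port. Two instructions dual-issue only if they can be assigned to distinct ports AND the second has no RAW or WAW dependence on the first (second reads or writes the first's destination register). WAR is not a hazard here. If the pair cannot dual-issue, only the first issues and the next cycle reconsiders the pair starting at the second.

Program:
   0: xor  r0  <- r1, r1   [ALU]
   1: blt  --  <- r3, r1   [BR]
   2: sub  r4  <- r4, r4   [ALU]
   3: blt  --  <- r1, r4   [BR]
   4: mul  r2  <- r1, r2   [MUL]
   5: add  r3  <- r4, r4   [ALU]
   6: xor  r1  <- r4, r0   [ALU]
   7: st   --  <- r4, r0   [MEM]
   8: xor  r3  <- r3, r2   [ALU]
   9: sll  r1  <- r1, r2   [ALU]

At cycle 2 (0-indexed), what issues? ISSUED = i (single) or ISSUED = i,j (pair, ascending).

  cy0 -> i0+i1 (xor.ALU+blt.BR) dual
  cy1 -> i2 (sub.ALU) RAW r4
  cy2 -> i3 (blt.BR) no-port BR/MUL
  cy3 -> i4+i5 (mul.MUL+add.ALU) dual
  cy4 -> i6+i7 (xor.ALU+st.MEM) dual
  cy5 -> i8+i9 (xor.ALU+sll.ALU) dual

ISSUED = 3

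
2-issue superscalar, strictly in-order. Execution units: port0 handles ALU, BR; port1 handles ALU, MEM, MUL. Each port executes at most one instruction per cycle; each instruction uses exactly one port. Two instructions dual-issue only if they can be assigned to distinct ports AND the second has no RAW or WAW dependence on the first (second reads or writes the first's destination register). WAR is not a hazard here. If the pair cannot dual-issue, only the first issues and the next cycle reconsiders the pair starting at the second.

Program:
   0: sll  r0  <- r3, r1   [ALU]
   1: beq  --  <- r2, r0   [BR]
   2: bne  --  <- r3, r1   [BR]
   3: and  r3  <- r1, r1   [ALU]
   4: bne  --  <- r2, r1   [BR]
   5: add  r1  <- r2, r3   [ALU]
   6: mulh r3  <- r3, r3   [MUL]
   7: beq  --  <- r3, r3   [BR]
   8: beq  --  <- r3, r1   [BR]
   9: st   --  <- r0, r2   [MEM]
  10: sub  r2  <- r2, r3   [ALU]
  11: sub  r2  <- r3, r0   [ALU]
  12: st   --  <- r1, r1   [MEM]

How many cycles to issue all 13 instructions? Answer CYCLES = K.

0. sll @i0  | RAW r0
1. beq @i1  | no-port BR/BR
2. bne+and @i2/i3  | pair
3. bne+add @i4/i5  | pair
4. mulh @i6  | RAW r3
5. beq @i7  | no-port BR/BR
6. beq+st @i8/i9  | pair
7. sub @i10  | WAW r2
8. sub+st @i11/i12  | pair

CYCLES = 9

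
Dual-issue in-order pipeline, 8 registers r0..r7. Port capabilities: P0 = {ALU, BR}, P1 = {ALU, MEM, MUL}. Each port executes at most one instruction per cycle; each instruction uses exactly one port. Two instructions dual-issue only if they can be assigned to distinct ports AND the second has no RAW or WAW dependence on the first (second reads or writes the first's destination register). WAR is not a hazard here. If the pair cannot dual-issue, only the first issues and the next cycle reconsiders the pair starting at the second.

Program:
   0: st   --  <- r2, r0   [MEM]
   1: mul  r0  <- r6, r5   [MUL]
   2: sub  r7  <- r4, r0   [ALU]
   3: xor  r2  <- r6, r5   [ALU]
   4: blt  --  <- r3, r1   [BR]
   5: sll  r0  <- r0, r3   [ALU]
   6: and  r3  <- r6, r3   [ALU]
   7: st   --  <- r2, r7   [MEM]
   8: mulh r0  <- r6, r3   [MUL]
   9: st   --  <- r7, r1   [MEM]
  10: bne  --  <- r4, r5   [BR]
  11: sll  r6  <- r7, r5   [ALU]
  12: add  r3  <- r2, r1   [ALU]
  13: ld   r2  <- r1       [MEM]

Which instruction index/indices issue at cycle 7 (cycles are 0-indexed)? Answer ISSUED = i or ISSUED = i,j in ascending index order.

ISSUED = 11,12

0. st.MEM @i0  | no-port MEM/MUL
1. mul.MUL @i1  | RAW r0
2. sub.ALU/xor.ALU @i2+i3  | dual
3. blt.BR/sll.ALU @i4+i5  | dual
4. and.ALU/st.MEM @i6+i7  | dual
5. mulh.MUL @i8  | no-port MUL/MEM
6. st.MEM/bne.BR @i9+i10  | dual
7. sll.ALU/add.ALU @i11+i12  | dual
8. ld.MEM @i13  | tail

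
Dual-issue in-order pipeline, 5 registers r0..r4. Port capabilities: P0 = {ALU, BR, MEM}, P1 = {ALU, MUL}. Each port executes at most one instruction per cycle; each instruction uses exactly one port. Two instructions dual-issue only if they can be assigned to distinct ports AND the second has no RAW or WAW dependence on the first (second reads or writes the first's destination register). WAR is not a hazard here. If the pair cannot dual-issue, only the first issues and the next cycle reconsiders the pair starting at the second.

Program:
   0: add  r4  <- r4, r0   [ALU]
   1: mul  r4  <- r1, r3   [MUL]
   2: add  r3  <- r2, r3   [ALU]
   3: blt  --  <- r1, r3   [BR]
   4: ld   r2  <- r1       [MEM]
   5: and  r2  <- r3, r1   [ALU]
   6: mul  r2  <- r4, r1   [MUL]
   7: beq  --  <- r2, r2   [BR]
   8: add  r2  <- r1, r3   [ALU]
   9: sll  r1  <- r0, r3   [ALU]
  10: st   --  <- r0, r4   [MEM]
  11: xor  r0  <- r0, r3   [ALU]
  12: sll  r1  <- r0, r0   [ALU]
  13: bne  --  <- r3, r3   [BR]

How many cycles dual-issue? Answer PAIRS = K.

PAIRS = 4

#0 head=0: add.ALU i0 WAW r4
#1 head=1: mul.MUL/add.ALU i1&i2 dual
#2 head=3: blt.BR i3 no-port BR/MEM
#3 head=4: ld.MEM i4 WAW r2
#4 head=5: and.ALU i5 WAW r2
#5 head=6: mul.MUL i6 RAW r2
#6 head=7: beq.BR/add.ALU i7&i8 dual
#7 head=9: sll.ALU/st.MEM i9&i10 dual
#8 head=11: xor.ALU i11 RAW r0
#9 head=12: sll.ALU/bne.BR i12&i13 dual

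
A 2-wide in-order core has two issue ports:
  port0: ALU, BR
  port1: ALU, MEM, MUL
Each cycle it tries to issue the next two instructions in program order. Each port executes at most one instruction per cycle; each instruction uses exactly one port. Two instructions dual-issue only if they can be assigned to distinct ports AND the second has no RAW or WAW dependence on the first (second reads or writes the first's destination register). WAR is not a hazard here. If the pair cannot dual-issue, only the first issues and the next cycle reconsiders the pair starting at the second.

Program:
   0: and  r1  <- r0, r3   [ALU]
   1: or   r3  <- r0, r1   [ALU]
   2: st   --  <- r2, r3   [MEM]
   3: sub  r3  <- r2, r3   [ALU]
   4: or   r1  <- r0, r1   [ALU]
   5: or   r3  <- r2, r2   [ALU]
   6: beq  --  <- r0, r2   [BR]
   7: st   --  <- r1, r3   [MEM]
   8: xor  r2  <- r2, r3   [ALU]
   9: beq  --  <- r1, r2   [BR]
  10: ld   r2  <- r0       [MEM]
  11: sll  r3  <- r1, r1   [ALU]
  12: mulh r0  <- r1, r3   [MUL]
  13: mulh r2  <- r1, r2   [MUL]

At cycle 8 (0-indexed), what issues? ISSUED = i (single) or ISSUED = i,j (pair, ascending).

ISSUED = 12

0. and @i0  | RAW r1
1. or @i1  | RAW r3
2. st/sub @i2/i3  | 2-wide
3. or/or @i4/i5  | 2-wide
4. beq/st @i6/i7  | 2-wide
5. xor @i8  | RAW r2
6. beq/ld @i9/i10  | 2-wide
7. sll @i11  | RAW r3
8. mulh @i12  | no-port MUL/MUL
9. mulh @i13  | tail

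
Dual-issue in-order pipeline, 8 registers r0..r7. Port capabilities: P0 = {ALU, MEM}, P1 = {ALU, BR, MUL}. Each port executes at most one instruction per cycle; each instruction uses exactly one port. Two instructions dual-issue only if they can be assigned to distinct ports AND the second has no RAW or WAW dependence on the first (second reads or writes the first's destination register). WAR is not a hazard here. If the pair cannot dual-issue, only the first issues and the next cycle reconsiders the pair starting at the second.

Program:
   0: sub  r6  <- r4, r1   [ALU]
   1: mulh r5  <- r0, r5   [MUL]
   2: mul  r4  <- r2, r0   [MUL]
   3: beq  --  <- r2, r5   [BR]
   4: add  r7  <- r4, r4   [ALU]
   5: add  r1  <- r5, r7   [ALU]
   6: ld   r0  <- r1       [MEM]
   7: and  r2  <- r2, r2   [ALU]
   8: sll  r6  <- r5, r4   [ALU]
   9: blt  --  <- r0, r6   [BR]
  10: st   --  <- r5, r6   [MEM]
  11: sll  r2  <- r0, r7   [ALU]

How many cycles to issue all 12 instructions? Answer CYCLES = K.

  cy0 -> i0/i1 (sub mulh) pair
  cy1 -> i2 (mul) no-port MUL/BR
  cy2 -> i3/i4 (beq add) pair
  cy3 -> i5 (add) RAW r1
  cy4 -> i6/i7 (ld and) pair
  cy5 -> i8 (sll) RAW r6
  cy6 -> i9/i10 (blt st) pair
  cy7 -> i11 (sll) tail

CYCLES = 8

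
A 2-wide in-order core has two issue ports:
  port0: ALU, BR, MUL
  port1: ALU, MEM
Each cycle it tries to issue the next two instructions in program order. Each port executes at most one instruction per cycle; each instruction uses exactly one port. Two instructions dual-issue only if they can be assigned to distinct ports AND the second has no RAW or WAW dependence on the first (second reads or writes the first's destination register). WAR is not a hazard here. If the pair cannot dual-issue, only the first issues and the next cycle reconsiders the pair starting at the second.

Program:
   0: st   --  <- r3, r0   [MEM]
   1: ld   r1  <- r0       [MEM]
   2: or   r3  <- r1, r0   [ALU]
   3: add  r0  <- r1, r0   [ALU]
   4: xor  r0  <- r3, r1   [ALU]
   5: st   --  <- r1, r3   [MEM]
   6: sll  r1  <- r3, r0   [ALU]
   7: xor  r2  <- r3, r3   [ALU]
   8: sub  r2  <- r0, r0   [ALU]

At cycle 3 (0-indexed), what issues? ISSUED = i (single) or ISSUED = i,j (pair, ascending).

c0: i0 st.MEM  no-port MEM/MEM
c1: i1 ld.MEM  RAW r1
c2: i2&i3 or.ALU/add.ALU  dual
c3: i4&i5 xor.ALU/st.MEM  dual
c4: i6&i7 sll.ALU/xor.ALU  dual
c5: i8 sub.ALU  tail

ISSUED = 4,5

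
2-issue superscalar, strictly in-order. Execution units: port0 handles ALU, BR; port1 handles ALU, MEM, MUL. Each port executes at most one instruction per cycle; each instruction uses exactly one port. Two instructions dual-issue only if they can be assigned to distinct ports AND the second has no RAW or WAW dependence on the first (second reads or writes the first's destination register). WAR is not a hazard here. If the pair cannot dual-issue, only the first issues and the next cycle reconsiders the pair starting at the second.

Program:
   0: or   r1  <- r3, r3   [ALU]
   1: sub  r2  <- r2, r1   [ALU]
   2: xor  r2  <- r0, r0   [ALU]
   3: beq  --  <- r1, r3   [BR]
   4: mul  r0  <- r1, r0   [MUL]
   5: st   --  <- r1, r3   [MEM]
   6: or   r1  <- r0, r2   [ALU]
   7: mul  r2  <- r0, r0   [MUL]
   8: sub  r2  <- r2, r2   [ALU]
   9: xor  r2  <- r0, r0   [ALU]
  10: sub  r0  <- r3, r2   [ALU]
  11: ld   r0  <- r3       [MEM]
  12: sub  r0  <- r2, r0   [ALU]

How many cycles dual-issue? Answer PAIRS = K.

PAIRS = 2

#0 head=0: or.ALU i0 RAW r1
#1 head=1: sub.ALU i1 WAW r2
#2 head=2: xor.ALU+beq.BR i2/i3 2-wide
#3 head=4: mul.MUL i4 no-port MUL/MEM
#4 head=5: st.MEM+or.ALU i5/i6 2-wide
#5 head=7: mul.MUL i7 RAW+WAW r2
#6 head=8: sub.ALU i8 WAW r2
#7 head=9: xor.ALU i9 RAW r2
#8 head=10: sub.ALU i10 WAW r0
#9 head=11: ld.MEM i11 RAW+WAW r0
#10 head=12: sub.ALU i12 tail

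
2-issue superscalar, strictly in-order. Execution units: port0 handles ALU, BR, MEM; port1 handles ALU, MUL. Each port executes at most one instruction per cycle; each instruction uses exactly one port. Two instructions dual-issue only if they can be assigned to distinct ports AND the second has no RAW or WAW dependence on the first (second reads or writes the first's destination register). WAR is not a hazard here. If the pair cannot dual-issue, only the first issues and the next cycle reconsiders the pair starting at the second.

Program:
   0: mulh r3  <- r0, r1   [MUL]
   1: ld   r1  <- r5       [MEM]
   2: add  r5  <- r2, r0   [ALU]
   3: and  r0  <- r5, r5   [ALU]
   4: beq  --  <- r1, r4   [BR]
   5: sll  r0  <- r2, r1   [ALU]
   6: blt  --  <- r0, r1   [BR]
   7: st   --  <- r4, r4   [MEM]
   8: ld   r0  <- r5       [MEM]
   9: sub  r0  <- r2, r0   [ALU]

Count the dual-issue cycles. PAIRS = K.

PAIRS = 2

0. mulh+ld @i0,i1  | 2-wide
1. add @i2  | RAW r5
2. and+beq @i3,i4  | 2-wide
3. sll @i5  | RAW r0
4. blt @i6  | no-port BR/MEM
5. st @i7  | no-port MEM/MEM
6. ld @i8  | RAW+WAW r0
7. sub @i9  | tail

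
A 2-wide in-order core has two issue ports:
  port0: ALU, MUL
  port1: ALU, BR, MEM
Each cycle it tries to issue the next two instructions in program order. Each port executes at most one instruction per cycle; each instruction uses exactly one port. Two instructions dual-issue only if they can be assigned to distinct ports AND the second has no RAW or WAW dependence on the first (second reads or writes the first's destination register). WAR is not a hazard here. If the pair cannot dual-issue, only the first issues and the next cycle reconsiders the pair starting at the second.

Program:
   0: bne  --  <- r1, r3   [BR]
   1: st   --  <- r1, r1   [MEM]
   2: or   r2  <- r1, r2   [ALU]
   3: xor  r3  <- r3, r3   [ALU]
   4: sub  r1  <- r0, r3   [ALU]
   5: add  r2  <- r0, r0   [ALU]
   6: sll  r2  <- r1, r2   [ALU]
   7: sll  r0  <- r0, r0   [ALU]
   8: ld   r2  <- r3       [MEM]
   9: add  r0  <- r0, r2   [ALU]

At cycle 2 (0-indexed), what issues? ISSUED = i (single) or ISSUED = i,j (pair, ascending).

ISSUED = 3

t=0 i0:bne ; no-port BR/MEM
t=1 i1+i2:st;or ; 2-wide
t=2 i3:xor ; RAW r3
t=3 i4+i5:sub;add ; 2-wide
t=4 i6+i7:sll;sll ; 2-wide
t=5 i8:ld ; RAW r2
t=6 i9:add ; tail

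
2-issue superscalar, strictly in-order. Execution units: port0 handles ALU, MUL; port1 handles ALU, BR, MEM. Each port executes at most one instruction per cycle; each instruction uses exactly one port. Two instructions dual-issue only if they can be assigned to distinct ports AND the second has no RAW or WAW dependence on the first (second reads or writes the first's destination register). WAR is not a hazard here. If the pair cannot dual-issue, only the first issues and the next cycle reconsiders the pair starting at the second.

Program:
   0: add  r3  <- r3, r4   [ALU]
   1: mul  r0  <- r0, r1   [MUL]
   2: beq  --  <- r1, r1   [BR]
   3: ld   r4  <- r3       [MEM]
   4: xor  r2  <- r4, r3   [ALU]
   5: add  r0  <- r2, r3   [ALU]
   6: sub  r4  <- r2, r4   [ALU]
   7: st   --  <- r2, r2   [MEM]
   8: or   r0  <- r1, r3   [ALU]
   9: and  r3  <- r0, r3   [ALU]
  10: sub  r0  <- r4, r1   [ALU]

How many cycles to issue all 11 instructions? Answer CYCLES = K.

CYCLES = 7

[0] i0/i1  add/mul  -- 2-wide
[1] i2  beq  -- no-port BR/MEM
[2] i3  ld  -- RAW r4
[3] i4  xor  -- RAW r2
[4] i5/i6  add/sub  -- 2-wide
[5] i7/i8  st/or  -- 2-wide
[6] i9/i10  and/sub  -- 2-wide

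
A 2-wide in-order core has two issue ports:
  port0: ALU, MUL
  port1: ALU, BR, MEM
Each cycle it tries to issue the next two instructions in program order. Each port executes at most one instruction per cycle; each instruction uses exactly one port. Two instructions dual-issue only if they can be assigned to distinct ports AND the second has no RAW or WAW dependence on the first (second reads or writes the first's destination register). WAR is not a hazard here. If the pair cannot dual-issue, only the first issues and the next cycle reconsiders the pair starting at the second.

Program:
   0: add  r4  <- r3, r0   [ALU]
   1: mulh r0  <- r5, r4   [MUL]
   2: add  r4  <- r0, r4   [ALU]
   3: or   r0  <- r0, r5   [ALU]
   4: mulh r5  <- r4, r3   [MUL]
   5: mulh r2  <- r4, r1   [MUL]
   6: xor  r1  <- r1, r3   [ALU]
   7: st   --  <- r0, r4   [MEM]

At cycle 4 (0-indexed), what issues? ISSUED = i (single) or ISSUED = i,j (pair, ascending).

ISSUED = 5,6

c0: i0 add  RAW r4
c1: i1 mulh  RAW r0
c2: i2+i3 add;or  2-wide
c3: i4 mulh  no-port MUL/MUL
c4: i5+i6 mulh;xor  2-wide
c5: i7 st  tail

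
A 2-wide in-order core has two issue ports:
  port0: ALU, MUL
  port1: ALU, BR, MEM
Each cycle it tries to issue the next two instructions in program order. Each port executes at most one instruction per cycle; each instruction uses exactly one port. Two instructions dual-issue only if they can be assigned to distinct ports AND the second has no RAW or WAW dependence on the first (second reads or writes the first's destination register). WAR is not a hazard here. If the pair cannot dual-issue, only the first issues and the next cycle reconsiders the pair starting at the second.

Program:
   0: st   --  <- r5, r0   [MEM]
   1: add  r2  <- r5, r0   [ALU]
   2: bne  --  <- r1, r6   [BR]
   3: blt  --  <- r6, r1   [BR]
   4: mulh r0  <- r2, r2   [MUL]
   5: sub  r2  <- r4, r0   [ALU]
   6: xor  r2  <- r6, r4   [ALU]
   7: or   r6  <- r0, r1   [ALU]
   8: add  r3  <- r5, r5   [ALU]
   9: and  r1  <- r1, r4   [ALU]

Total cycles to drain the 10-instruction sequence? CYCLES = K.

t=0 i0&i1:st.MEM;add.ALU ; dual
t=1 i2:bne.BR ; no-port BR/BR
t=2 i3&i4:blt.BR;mulh.MUL ; dual
t=3 i5:sub.ALU ; WAW r2
t=4 i6&i7:xor.ALU;or.ALU ; dual
t=5 i8&i9:add.ALU;and.ALU ; dual

CYCLES = 6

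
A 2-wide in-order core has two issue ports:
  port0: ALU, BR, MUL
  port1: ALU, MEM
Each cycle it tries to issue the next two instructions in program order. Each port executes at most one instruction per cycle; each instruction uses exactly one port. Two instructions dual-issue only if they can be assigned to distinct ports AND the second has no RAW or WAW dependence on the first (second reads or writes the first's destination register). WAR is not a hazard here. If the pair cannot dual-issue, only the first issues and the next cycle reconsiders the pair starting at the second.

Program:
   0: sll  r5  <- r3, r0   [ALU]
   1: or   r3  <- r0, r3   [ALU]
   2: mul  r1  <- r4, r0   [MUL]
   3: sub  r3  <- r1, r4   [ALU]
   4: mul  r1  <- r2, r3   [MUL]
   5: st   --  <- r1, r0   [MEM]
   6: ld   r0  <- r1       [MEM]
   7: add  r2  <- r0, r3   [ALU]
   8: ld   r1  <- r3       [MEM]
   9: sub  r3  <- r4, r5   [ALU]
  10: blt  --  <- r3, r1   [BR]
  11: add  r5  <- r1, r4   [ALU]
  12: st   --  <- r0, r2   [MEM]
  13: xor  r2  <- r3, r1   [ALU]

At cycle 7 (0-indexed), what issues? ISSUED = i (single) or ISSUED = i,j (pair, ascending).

#0 head=0: sll.ALU or.ALU i0+i1 pair
#1 head=2: mul.MUL i2 RAW r1
#2 head=3: sub.ALU i3 RAW r3
#3 head=4: mul.MUL i4 RAW r1
#4 head=5: st.MEM i5 no-port MEM/MEM
#5 head=6: ld.MEM i6 RAW r0
#6 head=7: add.ALU ld.MEM i7+i8 pair
#7 head=9: sub.ALU i9 RAW r3
#8 head=10: blt.BR add.ALU i10+i11 pair
#9 head=12: st.MEM xor.ALU i12+i13 pair

ISSUED = 9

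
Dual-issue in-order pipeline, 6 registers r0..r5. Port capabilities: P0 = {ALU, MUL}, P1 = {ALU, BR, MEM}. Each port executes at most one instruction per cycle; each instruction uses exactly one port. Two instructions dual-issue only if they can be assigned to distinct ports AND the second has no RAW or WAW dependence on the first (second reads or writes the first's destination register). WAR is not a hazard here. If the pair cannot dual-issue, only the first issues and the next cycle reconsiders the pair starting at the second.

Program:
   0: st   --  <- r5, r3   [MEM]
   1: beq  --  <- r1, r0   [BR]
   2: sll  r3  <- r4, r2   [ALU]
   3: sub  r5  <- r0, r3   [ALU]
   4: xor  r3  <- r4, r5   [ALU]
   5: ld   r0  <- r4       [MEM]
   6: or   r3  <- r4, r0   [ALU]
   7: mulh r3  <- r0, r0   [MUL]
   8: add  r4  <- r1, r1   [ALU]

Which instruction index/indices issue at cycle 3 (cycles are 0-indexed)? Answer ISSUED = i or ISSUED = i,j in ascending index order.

#0 head=0: st i0 no-port MEM/BR
#1 head=1: beq sll i1,i2 pair
#2 head=3: sub i3 RAW r5
#3 head=4: xor ld i4,i5 pair
#4 head=6: or i6 WAW r3
#5 head=7: mulh add i7,i8 pair

ISSUED = 4,5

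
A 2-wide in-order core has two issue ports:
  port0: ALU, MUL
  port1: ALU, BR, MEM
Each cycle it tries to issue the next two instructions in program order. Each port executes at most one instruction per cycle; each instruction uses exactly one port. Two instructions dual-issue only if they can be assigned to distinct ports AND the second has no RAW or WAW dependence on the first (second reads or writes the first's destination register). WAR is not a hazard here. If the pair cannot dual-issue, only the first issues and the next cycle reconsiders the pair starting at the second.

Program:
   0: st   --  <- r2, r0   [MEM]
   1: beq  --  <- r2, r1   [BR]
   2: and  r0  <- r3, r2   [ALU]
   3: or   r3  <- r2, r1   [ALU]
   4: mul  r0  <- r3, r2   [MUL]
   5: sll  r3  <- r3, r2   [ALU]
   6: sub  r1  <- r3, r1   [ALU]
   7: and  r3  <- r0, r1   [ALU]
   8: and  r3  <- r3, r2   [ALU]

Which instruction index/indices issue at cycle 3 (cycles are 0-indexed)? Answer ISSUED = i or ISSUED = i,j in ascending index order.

ISSUED = 4,5

  cy0 -> i0 (st) no-port MEM/BR
  cy1 -> i1+i2 (beq and) pair
  cy2 -> i3 (or) RAW r3
  cy3 -> i4+i5 (mul sll) pair
  cy4 -> i6 (sub) RAW r1
  cy5 -> i7 (and) RAW+WAW r3
  cy6 -> i8 (and) tail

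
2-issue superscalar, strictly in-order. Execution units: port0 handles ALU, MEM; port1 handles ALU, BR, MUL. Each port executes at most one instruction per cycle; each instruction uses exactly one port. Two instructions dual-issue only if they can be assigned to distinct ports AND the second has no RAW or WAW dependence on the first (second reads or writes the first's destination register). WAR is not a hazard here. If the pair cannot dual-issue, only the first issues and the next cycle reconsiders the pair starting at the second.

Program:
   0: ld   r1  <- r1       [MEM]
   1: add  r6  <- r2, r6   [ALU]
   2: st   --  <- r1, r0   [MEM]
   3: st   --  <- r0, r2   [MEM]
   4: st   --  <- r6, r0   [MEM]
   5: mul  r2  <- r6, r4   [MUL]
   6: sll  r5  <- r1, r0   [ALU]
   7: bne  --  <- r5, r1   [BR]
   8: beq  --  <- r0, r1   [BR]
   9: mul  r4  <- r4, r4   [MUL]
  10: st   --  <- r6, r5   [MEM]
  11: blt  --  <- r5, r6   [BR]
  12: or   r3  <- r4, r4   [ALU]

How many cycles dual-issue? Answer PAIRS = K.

PAIRS = 4

  cy0 -> i0,i1 (ld.MEM;add.ALU) 2-wide
  cy1 -> i2 (st.MEM) no-port MEM/MEM
  cy2 -> i3 (st.MEM) no-port MEM/MEM
  cy3 -> i4,i5 (st.MEM;mul.MUL) 2-wide
  cy4 -> i6 (sll.ALU) RAW r5
  cy5 -> i7 (bne.BR) no-port BR/BR
  cy6 -> i8 (beq.BR) no-port BR/MUL
  cy7 -> i9,i10 (mul.MUL;st.MEM) 2-wide
  cy8 -> i11,i12 (blt.BR;or.ALU) 2-wide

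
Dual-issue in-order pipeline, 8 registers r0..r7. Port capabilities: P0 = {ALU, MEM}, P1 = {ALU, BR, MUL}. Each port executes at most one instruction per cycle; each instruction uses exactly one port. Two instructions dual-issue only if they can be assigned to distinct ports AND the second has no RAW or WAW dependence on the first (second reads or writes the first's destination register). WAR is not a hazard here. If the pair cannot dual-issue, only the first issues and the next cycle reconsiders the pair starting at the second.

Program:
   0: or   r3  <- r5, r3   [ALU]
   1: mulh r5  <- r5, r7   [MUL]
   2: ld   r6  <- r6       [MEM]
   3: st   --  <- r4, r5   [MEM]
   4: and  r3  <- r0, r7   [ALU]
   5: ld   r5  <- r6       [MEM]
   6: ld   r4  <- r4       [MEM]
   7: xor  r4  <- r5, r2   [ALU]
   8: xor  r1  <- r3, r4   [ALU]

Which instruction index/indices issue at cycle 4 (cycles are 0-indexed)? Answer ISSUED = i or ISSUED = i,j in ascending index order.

ISSUED = 6

0. or.ALU;mulh.MUL @i0&i1  | dual
1. ld.MEM @i2  | no-port MEM/MEM
2. st.MEM;and.ALU @i3&i4  | dual
3. ld.MEM @i5  | no-port MEM/MEM
4. ld.MEM @i6  | WAW r4
5. xor.ALU @i7  | RAW r4
6. xor.ALU @i8  | tail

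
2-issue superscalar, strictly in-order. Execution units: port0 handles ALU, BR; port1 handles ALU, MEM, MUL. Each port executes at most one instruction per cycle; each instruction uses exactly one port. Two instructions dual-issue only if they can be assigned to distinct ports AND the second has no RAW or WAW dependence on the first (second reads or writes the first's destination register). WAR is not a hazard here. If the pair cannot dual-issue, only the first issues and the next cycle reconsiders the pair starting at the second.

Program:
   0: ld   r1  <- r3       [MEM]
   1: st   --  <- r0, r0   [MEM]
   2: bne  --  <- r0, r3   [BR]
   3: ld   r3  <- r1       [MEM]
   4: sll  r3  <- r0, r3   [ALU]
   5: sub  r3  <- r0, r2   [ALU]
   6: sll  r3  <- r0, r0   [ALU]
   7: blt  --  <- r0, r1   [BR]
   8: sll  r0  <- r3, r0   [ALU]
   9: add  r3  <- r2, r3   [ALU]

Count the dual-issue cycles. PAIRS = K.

PAIRS = 3

#0 head=0: ld i0 no-port MEM/MEM
#1 head=1: st+bne i1&i2 pair
#2 head=3: ld i3 RAW+WAW r3
#3 head=4: sll i4 WAW r3
#4 head=5: sub i5 WAW r3
#5 head=6: sll+blt i6&i7 pair
#6 head=8: sll+add i8&i9 pair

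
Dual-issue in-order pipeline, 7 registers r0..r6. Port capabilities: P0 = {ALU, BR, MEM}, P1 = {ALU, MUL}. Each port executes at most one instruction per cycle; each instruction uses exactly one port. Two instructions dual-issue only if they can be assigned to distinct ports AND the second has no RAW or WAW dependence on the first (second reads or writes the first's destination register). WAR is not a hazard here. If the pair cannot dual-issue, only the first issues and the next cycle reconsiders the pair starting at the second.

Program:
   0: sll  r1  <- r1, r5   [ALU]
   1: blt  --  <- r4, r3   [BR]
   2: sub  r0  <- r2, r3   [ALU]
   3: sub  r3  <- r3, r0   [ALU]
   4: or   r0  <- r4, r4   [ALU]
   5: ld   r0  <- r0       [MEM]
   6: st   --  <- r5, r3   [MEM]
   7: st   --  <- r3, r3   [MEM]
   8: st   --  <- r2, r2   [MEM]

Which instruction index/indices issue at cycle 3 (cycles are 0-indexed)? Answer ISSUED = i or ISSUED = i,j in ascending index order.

ISSUED = 5

c0: i0,i1 sll/blt  2-wide
c1: i2 sub  RAW r0
c2: i3,i4 sub/or  2-wide
c3: i5 ld  no-port MEM/MEM
c4: i6 st  no-port MEM/MEM
c5: i7 st  no-port MEM/MEM
c6: i8 st  tail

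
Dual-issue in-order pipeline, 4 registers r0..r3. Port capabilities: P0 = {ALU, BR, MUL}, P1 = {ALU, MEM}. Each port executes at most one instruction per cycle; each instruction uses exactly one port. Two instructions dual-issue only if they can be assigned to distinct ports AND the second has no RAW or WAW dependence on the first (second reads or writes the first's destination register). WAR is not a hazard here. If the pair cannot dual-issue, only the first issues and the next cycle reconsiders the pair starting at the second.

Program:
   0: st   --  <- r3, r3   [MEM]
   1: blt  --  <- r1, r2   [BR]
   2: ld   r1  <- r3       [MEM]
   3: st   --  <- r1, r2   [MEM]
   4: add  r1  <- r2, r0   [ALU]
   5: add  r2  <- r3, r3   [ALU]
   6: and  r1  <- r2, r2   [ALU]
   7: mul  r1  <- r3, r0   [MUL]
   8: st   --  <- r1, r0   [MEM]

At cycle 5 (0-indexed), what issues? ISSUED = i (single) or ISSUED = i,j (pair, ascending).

t=0 i0,i1:st.MEM+blt.BR ; pair
t=1 i2:ld.MEM ; no-port MEM/MEM
t=2 i3,i4:st.MEM+add.ALU ; pair
t=3 i5:add.ALU ; RAW r2
t=4 i6:and.ALU ; WAW r1
t=5 i7:mul.MUL ; RAW r1
t=6 i8:st.MEM ; tail

ISSUED = 7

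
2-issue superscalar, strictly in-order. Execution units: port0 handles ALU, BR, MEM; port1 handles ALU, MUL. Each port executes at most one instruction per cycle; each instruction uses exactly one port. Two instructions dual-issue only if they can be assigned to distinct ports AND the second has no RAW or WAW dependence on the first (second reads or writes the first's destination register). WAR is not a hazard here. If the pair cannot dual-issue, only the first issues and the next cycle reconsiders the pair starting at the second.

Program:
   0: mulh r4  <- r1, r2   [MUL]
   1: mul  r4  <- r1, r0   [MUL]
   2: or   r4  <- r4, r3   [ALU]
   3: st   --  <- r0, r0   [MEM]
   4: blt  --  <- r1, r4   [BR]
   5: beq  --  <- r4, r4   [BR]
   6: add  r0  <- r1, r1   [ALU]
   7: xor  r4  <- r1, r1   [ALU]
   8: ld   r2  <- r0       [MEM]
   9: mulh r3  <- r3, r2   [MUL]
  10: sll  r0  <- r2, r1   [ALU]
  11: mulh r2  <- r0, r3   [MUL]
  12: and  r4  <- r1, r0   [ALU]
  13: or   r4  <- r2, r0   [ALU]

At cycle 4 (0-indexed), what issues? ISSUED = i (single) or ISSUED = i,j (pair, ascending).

[0] i0  mulh.MUL  -- no-port MUL/MUL
[1] i1  mul.MUL  -- RAW+WAW r4
[2] i2/i3  or.ALU/st.MEM  -- dual
[3] i4  blt.BR  -- no-port BR/BR
[4] i5/i6  beq.BR/add.ALU  -- dual
[5] i7/i8  xor.ALU/ld.MEM  -- dual
[6] i9/i10  mulh.MUL/sll.ALU  -- dual
[7] i11/i12  mulh.MUL/and.ALU  -- dual
[8] i13  or.ALU  -- tail

ISSUED = 5,6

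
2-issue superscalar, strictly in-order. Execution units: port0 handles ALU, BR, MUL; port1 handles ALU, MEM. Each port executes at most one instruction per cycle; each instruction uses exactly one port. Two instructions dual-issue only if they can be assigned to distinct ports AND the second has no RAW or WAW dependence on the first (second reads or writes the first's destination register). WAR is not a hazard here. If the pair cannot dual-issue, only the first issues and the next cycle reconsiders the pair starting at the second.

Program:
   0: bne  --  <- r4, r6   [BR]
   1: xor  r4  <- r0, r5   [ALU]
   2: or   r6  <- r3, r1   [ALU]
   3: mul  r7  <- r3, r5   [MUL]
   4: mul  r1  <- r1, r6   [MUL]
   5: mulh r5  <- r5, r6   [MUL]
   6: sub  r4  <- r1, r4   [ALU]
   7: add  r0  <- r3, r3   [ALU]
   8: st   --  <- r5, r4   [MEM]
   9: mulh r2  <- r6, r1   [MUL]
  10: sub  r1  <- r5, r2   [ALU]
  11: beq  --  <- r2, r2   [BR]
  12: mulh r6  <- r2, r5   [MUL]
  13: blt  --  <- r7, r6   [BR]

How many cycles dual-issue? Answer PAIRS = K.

t=0 i0/i1:bne;xor ; 2-wide
t=1 i2/i3:or;mul ; 2-wide
t=2 i4:mul ; no-port MUL/MUL
t=3 i5/i6:mulh;sub ; 2-wide
t=4 i7/i8:add;st ; 2-wide
t=5 i9:mulh ; RAW r2
t=6 i10/i11:sub;beq ; 2-wide
t=7 i12:mulh ; no-port MUL/BR
t=8 i13:blt ; tail

PAIRS = 5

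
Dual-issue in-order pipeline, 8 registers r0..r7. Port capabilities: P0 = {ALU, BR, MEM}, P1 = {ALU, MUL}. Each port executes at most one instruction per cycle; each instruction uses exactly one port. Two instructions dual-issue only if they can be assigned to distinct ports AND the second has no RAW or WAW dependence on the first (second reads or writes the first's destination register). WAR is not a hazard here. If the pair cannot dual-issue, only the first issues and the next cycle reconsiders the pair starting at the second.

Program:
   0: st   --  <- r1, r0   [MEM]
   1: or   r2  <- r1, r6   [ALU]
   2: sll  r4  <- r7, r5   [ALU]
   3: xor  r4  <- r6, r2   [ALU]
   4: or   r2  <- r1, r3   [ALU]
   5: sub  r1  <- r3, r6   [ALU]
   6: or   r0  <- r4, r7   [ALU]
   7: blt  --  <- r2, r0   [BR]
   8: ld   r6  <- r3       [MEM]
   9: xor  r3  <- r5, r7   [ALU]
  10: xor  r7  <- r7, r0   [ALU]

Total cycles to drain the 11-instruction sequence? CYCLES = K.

c0: i0+i1 st+or  2-wide
c1: i2 sll  WAW r4
c2: i3+i4 xor+or  2-wide
c3: i5+i6 sub+or  2-wide
c4: i7 blt  no-port BR/MEM
c5: i8+i9 ld+xor  2-wide
c6: i10 xor  tail

CYCLES = 7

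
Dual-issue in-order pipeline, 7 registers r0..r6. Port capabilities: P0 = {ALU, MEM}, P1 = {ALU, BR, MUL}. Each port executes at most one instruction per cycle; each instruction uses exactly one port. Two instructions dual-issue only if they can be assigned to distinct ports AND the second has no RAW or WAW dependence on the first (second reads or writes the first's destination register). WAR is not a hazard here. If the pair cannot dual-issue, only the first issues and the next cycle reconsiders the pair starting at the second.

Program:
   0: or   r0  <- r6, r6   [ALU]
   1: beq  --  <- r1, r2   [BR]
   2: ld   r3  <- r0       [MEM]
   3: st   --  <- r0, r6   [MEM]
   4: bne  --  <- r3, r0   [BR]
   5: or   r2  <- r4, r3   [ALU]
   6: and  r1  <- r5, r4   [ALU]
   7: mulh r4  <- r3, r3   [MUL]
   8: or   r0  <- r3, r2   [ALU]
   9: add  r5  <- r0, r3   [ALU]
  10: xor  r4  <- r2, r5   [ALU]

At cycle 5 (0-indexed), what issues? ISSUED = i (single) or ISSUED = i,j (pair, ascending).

t=0 i0/i1:or.ALU+beq.BR ; 2-wide
t=1 i2:ld.MEM ; no-port MEM/MEM
t=2 i3/i4:st.MEM+bne.BR ; 2-wide
t=3 i5/i6:or.ALU+and.ALU ; 2-wide
t=4 i7/i8:mulh.MUL+or.ALU ; 2-wide
t=5 i9:add.ALU ; RAW r5
t=6 i10:xor.ALU ; tail

ISSUED = 9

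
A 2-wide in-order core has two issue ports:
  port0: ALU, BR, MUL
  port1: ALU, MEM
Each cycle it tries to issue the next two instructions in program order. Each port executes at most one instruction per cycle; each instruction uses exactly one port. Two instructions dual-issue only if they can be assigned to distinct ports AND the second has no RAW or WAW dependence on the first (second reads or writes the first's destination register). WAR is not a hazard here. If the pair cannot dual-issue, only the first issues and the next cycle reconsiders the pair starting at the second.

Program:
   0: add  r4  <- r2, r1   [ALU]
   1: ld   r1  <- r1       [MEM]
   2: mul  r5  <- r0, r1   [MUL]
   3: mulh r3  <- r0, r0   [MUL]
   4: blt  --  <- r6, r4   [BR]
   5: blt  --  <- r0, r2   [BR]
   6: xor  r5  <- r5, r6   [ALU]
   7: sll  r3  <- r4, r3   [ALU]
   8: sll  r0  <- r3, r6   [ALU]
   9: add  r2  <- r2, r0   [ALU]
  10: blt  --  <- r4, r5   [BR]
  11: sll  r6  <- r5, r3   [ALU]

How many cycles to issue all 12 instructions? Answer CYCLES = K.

t=0 i0,i1:add.ALU;ld.MEM ; dual
t=1 i2:mul.MUL ; no-port MUL/MUL
t=2 i3:mulh.MUL ; no-port MUL/BR
t=3 i4:blt.BR ; no-port BR/BR
t=4 i5,i6:blt.BR;xor.ALU ; dual
t=5 i7:sll.ALU ; RAW r3
t=6 i8:sll.ALU ; RAW r0
t=7 i9,i10:add.ALU;blt.BR ; dual
t=8 i11:sll.ALU ; tail

CYCLES = 9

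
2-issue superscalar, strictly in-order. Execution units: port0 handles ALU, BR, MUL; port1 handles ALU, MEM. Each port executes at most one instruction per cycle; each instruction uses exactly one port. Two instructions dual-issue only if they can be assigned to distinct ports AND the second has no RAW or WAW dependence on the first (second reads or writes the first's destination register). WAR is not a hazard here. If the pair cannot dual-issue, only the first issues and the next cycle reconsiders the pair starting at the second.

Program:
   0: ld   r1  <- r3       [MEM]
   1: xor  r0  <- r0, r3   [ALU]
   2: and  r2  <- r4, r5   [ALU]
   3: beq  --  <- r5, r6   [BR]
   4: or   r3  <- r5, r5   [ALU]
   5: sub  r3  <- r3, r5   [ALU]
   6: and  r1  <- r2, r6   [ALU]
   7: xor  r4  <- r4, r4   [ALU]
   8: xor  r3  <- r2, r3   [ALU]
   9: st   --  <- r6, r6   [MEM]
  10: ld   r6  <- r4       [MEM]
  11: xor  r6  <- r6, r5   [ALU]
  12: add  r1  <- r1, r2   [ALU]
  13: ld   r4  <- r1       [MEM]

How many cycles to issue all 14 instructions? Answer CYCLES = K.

CYCLES = 9

[0] i0,i1  ld.MEM;xor.ALU  -- dual
[1] i2,i3  and.ALU;beq.BR  -- dual
[2] i4  or.ALU  -- RAW+WAW r3
[3] i5,i6  sub.ALU;and.ALU  -- dual
[4] i7,i8  xor.ALU;xor.ALU  -- dual
[5] i9  st.MEM  -- no-port MEM/MEM
[6] i10  ld.MEM  -- RAW+WAW r6
[7] i11,i12  xor.ALU;add.ALU  -- dual
[8] i13  ld.MEM  -- tail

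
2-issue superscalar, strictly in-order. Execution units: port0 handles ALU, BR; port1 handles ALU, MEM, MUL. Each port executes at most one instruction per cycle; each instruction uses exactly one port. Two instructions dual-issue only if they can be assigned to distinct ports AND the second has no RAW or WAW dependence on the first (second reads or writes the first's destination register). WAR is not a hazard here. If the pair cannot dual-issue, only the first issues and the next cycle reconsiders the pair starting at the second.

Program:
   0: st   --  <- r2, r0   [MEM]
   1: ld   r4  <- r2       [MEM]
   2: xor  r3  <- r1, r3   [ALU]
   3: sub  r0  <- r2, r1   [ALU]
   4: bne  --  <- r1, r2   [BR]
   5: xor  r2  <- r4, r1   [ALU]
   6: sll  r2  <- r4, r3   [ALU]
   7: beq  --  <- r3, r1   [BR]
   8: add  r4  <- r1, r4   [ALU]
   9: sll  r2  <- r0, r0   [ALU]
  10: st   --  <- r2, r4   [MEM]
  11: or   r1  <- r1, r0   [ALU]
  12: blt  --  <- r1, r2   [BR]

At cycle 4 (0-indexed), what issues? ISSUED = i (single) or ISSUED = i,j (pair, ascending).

ISSUED = 6,7

t=0 i0:st ; no-port MEM/MEM
t=1 i1&i2:ld/xor ; dual
t=2 i3&i4:sub/bne ; dual
t=3 i5:xor ; WAW r2
t=4 i6&i7:sll/beq ; dual
t=5 i8&i9:add/sll ; dual
t=6 i10&i11:st/or ; dual
t=7 i12:blt ; tail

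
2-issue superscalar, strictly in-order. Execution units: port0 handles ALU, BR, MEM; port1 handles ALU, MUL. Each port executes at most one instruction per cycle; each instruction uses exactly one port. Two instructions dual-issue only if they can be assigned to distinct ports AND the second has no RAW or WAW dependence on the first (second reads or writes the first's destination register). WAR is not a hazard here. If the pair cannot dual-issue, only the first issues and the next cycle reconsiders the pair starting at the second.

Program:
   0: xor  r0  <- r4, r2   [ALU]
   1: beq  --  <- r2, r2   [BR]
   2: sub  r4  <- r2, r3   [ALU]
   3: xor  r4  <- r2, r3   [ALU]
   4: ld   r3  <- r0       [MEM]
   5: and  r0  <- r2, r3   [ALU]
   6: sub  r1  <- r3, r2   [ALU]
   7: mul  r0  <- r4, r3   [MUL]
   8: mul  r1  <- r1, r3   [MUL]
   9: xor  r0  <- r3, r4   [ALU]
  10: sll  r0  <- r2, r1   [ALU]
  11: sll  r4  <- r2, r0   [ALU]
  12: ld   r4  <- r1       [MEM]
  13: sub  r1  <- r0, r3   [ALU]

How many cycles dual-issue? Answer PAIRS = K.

#0 head=0: xor+beq i0,i1 pair
#1 head=2: sub i2 WAW r4
#2 head=3: xor+ld i3,i4 pair
#3 head=5: and+sub i5,i6 pair
#4 head=7: mul i7 no-port MUL/MUL
#5 head=8: mul+xor i8,i9 pair
#6 head=10: sll i10 RAW r0
#7 head=11: sll i11 WAW r4
#8 head=12: ld+sub i12,i13 pair

PAIRS = 5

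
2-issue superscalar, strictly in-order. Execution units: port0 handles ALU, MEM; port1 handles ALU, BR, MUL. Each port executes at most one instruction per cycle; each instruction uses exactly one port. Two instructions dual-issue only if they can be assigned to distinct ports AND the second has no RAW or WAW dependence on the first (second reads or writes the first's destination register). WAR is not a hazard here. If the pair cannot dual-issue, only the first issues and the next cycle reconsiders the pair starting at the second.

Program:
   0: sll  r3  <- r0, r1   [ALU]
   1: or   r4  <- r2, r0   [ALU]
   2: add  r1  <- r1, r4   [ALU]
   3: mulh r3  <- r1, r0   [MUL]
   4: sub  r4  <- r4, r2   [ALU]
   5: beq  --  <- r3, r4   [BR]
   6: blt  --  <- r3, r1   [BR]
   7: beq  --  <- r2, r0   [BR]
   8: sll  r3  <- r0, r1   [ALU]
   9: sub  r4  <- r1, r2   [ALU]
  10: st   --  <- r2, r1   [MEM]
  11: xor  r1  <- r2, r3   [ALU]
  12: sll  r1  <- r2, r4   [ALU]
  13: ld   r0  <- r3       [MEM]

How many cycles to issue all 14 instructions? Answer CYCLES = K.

  cy0 -> i0/i1 (sll.ALU;or.ALU) 2-wide
  cy1 -> i2 (add.ALU) RAW r1
  cy2 -> i3/i4 (mulh.MUL;sub.ALU) 2-wide
  cy3 -> i5 (beq.BR) no-port BR/BR
  cy4 -> i6 (blt.BR) no-port BR/BR
  cy5 -> i7/i8 (beq.BR;sll.ALU) 2-wide
  cy6 -> i9/i10 (sub.ALU;st.MEM) 2-wide
  cy7 -> i11 (xor.ALU) WAW r1
  cy8 -> i12/i13 (sll.ALU;ld.MEM) 2-wide

CYCLES = 9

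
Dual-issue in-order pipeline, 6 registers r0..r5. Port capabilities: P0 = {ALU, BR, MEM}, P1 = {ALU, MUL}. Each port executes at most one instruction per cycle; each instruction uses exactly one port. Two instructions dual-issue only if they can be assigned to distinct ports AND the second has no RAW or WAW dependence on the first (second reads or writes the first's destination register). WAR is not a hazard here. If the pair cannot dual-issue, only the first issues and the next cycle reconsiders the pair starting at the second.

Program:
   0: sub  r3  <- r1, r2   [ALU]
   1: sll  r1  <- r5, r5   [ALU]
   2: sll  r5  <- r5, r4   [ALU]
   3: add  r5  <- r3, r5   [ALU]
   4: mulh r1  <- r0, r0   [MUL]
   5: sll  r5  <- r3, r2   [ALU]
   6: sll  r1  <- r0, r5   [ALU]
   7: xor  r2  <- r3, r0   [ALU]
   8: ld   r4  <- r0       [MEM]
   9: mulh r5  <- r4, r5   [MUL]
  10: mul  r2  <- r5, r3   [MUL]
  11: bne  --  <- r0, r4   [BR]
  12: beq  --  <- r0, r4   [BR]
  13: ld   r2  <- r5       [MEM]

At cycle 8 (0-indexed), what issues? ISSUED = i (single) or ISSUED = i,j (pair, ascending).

ISSUED = 12

#0 head=0: sub;sll i0,i1 2-wide
#1 head=2: sll i2 RAW+WAW r5
#2 head=3: add;mulh i3,i4 2-wide
#3 head=5: sll i5 RAW r5
#4 head=6: sll;xor i6,i7 2-wide
#5 head=8: ld i8 RAW r4
#6 head=9: mulh i9 no-port MUL/MUL
#7 head=10: mul;bne i10,i11 2-wide
#8 head=12: beq i12 no-port BR/MEM
#9 head=13: ld i13 tail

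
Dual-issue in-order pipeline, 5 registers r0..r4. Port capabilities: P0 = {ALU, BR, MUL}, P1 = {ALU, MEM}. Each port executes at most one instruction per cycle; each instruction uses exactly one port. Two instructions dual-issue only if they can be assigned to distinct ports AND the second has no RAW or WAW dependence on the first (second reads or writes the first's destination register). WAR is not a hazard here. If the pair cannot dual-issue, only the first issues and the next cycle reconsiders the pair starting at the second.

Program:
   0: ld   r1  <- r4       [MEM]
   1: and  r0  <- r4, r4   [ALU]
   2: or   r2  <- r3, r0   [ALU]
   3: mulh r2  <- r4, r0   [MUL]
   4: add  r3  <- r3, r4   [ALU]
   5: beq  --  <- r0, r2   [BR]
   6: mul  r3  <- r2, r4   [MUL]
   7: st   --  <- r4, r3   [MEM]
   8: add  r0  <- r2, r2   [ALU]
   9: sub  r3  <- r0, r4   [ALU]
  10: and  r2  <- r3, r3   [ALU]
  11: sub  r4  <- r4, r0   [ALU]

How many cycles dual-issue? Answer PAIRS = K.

PAIRS = 4

t=0 i0,i1:ld and ; 2-wide
t=1 i2:or ; WAW r2
t=2 i3,i4:mulh add ; 2-wide
t=3 i5:beq ; no-port BR/MUL
t=4 i6:mul ; RAW r3
t=5 i7,i8:st add ; 2-wide
t=6 i9:sub ; RAW r3
t=7 i10,i11:and sub ; 2-wide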